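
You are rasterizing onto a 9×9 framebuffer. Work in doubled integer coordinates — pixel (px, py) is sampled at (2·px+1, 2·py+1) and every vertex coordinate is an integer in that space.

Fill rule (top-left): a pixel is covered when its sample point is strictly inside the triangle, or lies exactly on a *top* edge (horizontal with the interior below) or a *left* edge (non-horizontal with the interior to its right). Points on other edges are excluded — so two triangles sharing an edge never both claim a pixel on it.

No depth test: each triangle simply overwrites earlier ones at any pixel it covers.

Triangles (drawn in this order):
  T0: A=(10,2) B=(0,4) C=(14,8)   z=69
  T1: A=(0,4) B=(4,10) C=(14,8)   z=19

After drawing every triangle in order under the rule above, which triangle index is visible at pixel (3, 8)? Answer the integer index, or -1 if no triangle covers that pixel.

T0:
  2·area = 68  (B↔C swapped to make it positive)
  edge (10, 2)→(14, 8): d=(4,6) right/bottom  bias=-1
  edge (14, 8)→(0, 4): d=(-14,-4) top-left  bias=+0
  edge (0, 4)→(10, 2): d=(10,-2) top-left  bias=+0
    (7,0)@(15, 1): e=[-34,102,0] → ·  [on edge]
    (2,1)@(5, 3): e=[34,34,0] → #  [on edge]
    (3,1)@(7, 3): e=[22,42,4] → #
    (4,1)@(9, 3): e=[10,50,8] → #
    (5,1)@(11, 3): e=[-2,58,12] → ·
    (2,2)@(5, 5): e=[42,6,20] → #
    (5,2)@(11, 5): e=[6,30,32] → #
    (6,2)@(13, 5): e=[-6,38,36] → ·
    (2,3)@(5, 7): e=[50,-22,40] → ·
    (3,3)@(7, 7): e=[38,-14,44] → ·
    (4,3)@(9, 7): e=[26,-6,48] → ·
    (5,3)@(11, 7): e=[14,2,52] → #
  covered (9 px):
    · · · · · · · · ·
    · · # # # · · · ·
    · · # # # # · · ·
    · · · · · # # · ·
    · · · · · · · · ·
    · · · · · · · · ·
    · · · · · · · · ·
    · · · · · · · · ·
    · · · · · · · · ·
T1:
  2·area = 68  (B↔C swapped to make it positive)
  edge (0, 4)→(14, 8): d=(14,4) right/bottom  bias=-1
  edge (14, 8)→(4, 10): d=(-10,2) right/bottom  bias=-1
  edge (4, 10)→(0, 4): d=(-4,-6) top-left  bias=+0
    (0,2)@(1, 5): e=[10,56,2] → #
    (1,2)@(3, 5): e=[2,52,14] → #
    (2,2)@(5, 5): e=[-6,48,26] → ·
    (0,3)@(1, 7): e=[38,36,-6] → ·
    (1,3)@(3, 7): e=[30,32,6] → #
    (2,3)@(5, 7): e=[22,28,18] → #
    (3,3)@(7, 7): e=[14,24,30] → #
    (4,3)@(9, 7): e=[6,20,42] → #
    (5,3)@(11, 7): e=[-2,16,54] → ·
    (1,4)@(3, 9): e=[58,12,-2] → ·
    (2,4)@(5, 9): e=[50,8,10] → #
    (4,4)@(9, 9): e=[34,0,34] → ·  [on edge]
  covered (8 px):
    · · · · · · · · ·
    · · · · · · · · ·
    # # · · · · · · ·
    · # # # # · · · ·
    · · # # · · · · ·
    · · · · · · · · ·
    · · · · · · · · ·
    · · · · · · · · ·
    · · · · · · · · ·

Z-buffer (winner per pixel, '.' = empty):
  . . . . . . . . .
  . . 0 0 0 . . . .
  1 1 0 0 0 0 . . .
  . 1 1 1 1 0 0 . .
  . . 1 1 . . . . .
  . . . . . . . . .
  . . . . . . . . .
  . . . . . . . . .
  . . . . . . . . .

Result: -1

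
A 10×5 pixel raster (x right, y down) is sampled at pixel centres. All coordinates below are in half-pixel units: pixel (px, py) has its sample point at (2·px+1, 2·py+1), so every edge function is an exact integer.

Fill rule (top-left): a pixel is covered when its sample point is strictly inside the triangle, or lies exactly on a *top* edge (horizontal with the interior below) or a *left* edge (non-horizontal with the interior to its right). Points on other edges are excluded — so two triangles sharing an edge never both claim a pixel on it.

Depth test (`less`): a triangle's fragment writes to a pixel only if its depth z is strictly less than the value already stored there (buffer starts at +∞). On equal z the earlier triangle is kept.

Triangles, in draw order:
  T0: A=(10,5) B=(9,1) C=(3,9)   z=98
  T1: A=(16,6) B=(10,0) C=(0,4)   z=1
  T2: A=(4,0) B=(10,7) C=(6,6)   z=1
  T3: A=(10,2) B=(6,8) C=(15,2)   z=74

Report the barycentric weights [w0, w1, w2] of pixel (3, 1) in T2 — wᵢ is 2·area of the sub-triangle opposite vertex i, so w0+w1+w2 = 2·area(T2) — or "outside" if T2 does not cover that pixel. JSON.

T0:
  2·area = 32  (B↔C swapped to make it positive)
  edge (10, 5)→(3, 9): d=(-7,4) right/bottom  bias=-1
  edge (3, 9)→(9, 1): d=(6,-8) top-left  bias=+0
  edge (9, 1)→(10, 5): d=(1,4) right/bottom  bias=-1
    (4,0)@(9, 1): e=[32,0,0] → ·  [on edge]
    (8,0)@(17, 1): e=[0,64,-32] → ·  [on edge]
    (4,1)@(9, 3): e=[18,12,2] → █
    (5,1)@(11, 3): e=[10,28,-6] → ·
    (3,2)@(7, 5): e=[12,8,12] → █
    (5,2)@(11, 5): e=[-4,40,-4] → ·
    (2,3)@(5, 7): e=[6,4,22] → █
    (3,3)@(7, 7): e=[-2,20,14] → ·
    (4,3)@(9, 7): e=[-10,36,6] → ·
    (1,4)@(3, 9): e=[0,0,32] → ·  [on edge]
    (2,4)@(5, 9): e=[-8,16,24] → ·
    (5,4)@(11, 9): e=[-32,64,0] → ·  [on edge]
  covered (4 px):
    · · · · · · · · · ·
    · · · · █ · · · · ·
    · · · █ █ · · · · ·
    · · █ · · · · · · ·
    · · · · · · · · · ·
T1:
  2·area = 84  (B↔C swapped to make it positive)
  edge (16, 6)→(0, 4): d=(-16,-2) top-left  bias=+0
  edge (0, 4)→(10, 0): d=(10,-4) top-left  bias=+0
  edge (10, 0)→(16, 6): d=(6,6) right/bottom  bias=-1
    (4,0)@(9, 1): e=[66,6,12] → █
    (5,0)@(11, 1): e=[70,14,0] → ·  [on edge]
    (1,1)@(3, 3): e=[22,2,60] → █
    (2,1)@(5, 3): e=[26,10,48] → █
    (3,1)@(7, 3): e=[30,18,36] → █
    (5,1)@(11, 3): e=[38,34,12] → █
    (6,1)@(13, 3): e=[42,42,0] → ·  [on edge]
    (1,2)@(3, 5): e=[-10,22,72] → ·
    (2,2)@(5, 5): e=[-6,30,60] → ·
    (3,2)@(7, 5): e=[-2,38,48] → ·
    (4,2)@(9, 5): e=[2,46,36] → █
    (6,2)@(13, 5): e=[10,62,12] → █
    (7,2)@(15, 5): e=[14,70,0] → ·  [on edge]
    (8,3)@(17, 7): e=[-14,98,0] → ·  [on edge]
    (9,4)@(19, 9): e=[-42,126,0] → ·  [on edge]
  covered (9 px):
    · · · · █ · · · · ·
    · █ █ █ █ █ · · · ·
    · · · · █ █ █ · · ·
    · · · · · · · · · ·
    · · · · · · · · · ·
T2:
  2·area = 22
  edge (4, 0)→(10, 7): d=(6,7) right/bottom  bias=-1
  edge (10, 7)→(6, 6): d=(-4,-1) top-left  bias=+0
  edge (6, 6)→(4, 0): d=(-2,-6) top-left  bias=+0
    (2,1)@(5, 3): e=[11,11,0] → █  [on edge]
    (3,1)@(7, 3): e=[-3,13,12] → ·
    (2,2)@(5, 5): e=[23,3,-4] → ·
    (3,2)@(7, 5): e=[9,5,8] → █
    (4,2)@(9, 5): e=[-5,7,20] → ·
    (3,3)@(7, 7): e=[21,-3,4] → ·
    (3,4)@(7, 9): e=[33,-11,0] → ·  [on edge]
  covered (2 px):
    · · · · · · · · · ·
    · · █ · · · · · · ·
    · · · █ · · · · · ·
    · · · · · · · · · ·
    · · · · · · · · · ·
T3:
  2·area = 30  (B↔C swapped to make it positive)
  edge (10, 2)→(15, 2): d=(5,0) top-left  bias=+0
  edge (15, 2)→(6, 8): d=(-9,6) right/bottom  bias=-1
  edge (6, 8)→(10, 2): d=(4,-6) top-left  bias=+0
    (5,1)@(11, 3): e=[5,15,10] → █
    (6,1)@(13, 3): e=[5,3,22] → █
    (7,1)@(15, 3): e=[5,-9,34] → ·
    (4,2)@(9, 5): e=[15,9,6] → █
    (5,2)@(11, 5): e=[15,-3,18] → ·
    (6,2)@(13, 5): e=[15,-15,30] → ·
    (3,3)@(7, 7): e=[25,3,2] → █
    (4,3)@(9, 7): e=[25,-9,14] → ·
    (3,4)@(7, 9): e=[35,-15,10] → ·
  covered (4 px):
    · · · · · · · · · ·
    · · · · · █ █ · · ·
    · · · · █ · · · · ·
    · · · █ · · · · · ·
    · · · · · · · · · ·

Answer: "outside"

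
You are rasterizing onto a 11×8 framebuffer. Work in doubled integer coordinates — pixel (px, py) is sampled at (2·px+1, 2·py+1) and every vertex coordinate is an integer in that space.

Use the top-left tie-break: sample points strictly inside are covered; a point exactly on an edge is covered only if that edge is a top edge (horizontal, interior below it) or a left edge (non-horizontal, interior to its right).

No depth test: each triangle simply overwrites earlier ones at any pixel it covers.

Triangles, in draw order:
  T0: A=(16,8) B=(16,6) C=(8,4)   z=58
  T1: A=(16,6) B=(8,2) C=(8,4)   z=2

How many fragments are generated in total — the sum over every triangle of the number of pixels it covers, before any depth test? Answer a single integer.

T0:
  2·area = 16  (B↔C swapped to make it positive)
  edge (16, 8)→(8, 4): d=(-8,-4) top-left  bias=+0
  edge (8, 4)→(16, 6): d=(8,2) right/bottom  bias=-1
  edge (16, 6)→(16, 8): d=(0,2) right/bottom  bias=-1
    (5,2)@(11, 5): e=[4,2,10] → X
    (6,2)@(13, 5): e=[12,-2,6] → .
    (5,3)@(11, 7): e=[-12,18,10] → .
    (7,3)@(15, 7): e=[4,10,2] → X
    (8,3)@(17, 7): e=[12,6,-2] → .
    (7,4)@(15, 9): e=[-12,26,2] → .
  covered (2 px):
    . . . . . . . . . . .
    . . . . . . . . . . .
    . . . . . X . . . . .
    . . . . . . . X . . .
    . . . . . . . . . . .
    . . . . . . . . . . .
    . . . . . . . . . . .
    . . . . . . . . . . .
T1:
  2·area = 16  (B↔C swapped to make it positive)
  edge (16, 6)→(8, 4): d=(-8,-2) top-left  bias=+0
  edge (8, 4)→(8, 2): d=(0,-2) top-left  bias=+0
  edge (8, 2)→(16, 6): d=(8,4) right/bottom  bias=-1
    (4,1)@(9, 3): e=[10,2,4] → X
    (5,1)@(11, 3): e=[14,6,-4] → .
    (4,2)@(9, 5): e=[-6,2,20] → .
    (6,2)@(13, 5): e=[2,10,4] → X
    (7,2)@(15, 5): e=[6,14,-4] → .
    (6,3)@(13, 7): e=[-14,10,20] → .
  covered (2 px):
    . . . . . . . . . . .
    . . . . X . . . . . .
    . . . . . . X . . . .
    . . . . . . . . . . .
    . . . . . . . . . . .
    . . . . . . . . . . .
    . . . . . . . . . . .
    . . . . . . . . . . .

Result: 4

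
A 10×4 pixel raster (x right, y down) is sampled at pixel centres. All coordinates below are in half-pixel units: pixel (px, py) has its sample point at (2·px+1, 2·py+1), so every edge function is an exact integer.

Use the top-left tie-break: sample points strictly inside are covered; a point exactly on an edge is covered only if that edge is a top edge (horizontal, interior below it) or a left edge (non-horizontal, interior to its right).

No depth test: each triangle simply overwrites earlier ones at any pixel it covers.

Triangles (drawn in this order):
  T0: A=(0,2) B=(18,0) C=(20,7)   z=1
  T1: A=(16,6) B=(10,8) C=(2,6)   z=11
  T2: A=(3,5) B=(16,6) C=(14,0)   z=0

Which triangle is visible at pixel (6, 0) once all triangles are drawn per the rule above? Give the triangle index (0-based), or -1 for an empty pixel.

T0:
  2·area = 130
  edge (0, 2)→(18, 0): d=(18,-2) top-left  bias=+0
  edge (18, 0)→(20, 7): d=(2,7) right/bottom  bias=-1
  edge (20, 7)→(0, 2): d=(-20,-5) top-left  bias=+0
    (4,0)@(9, 1): e=[0,65,65] → █  [on edge]
    (5,0)@(11, 1): e=[4,51,75] → █
    (6,0)@(13, 1): e=[8,37,85] → █
    (7,0)@(15, 1): e=[12,23,95] → █
    (8,0)@(17, 1): e=[16,9,105] → █
    (9,0)@(19, 1): e=[20,-5,115] → ·
    (2,1)@(5, 3): e=[28,97,5] → █
    (3,1)@(7, 3): e=[32,83,15] → █
    (9,1)@(19, 3): e=[56,-1,75] → ·
    (2,2)@(5, 5): e=[64,101,-35] → ·
    (3,2)@(7, 5): e=[68,87,-25] → ·
    (4,2)@(9, 5): e=[72,73,-15] → ·
  covered (16 px):
    · · · · █ █ █ █ █ ·
    · · █ █ █ █ █ █ █ ·
    · · · · · · █ █ █ █
    · · · · · · · · · ·
T1:
  2·area = 28
  edge (16, 6)→(10, 8): d=(-6,2) right/bottom  bias=-1
  edge (10, 8)→(2, 6): d=(-8,-2) top-left  bias=+0
  edge (2, 6)→(16, 6): d=(14,0) top-left  bias=+0
    (9,2)@(19, 5): e=[0,42,-14] → ·  [on edge]
    (3,3)@(7, 7): e=[12,2,14] → █
    (4,3)@(9, 7): e=[8,6,14] → █
    (5,3)@(11, 7): e=[4,10,14] → █
    (6,3)@(13, 7): e=[0,14,14] → ·  [on edge]
  covered (3 px):
    · · · · · · · · · ·
    · · · · · · · · · ·
    · · · · · · · · · ·
    · · · █ █ █ · · · ·
T2:
  2·area = 76  (B↔C swapped to make it positive)
  edge (3, 5)→(14, 0): d=(11,-5) top-left  bias=+0
  edge (14, 0)→(16, 6): d=(2,6) right/bottom  bias=-1
  edge (16, 6)→(3, 5): d=(-13,-1) top-left  bias=+0
    (6,0)@(13, 1): e=[6,8,62] → █
    (7,0)@(15, 1): e=[16,-4,64] → ·
    (4,1)@(9, 3): e=[8,36,32] → █
    (5,1)@(11, 3): e=[18,24,34] → █
    (7,1)@(15, 3): e=[38,0,38] → ·  [on edge]
    (1,2)@(3, 5): e=[0,76,0] → █  [on edge]
    (2,2)@(5, 5): e=[10,64,2] → █
    (3,2)@(7, 5): e=[20,52,4] → █
    (7,2)@(15, 5): e=[60,4,12] → █
    (8,2)@(17, 5): e=[70,-8,14] → ·
    (1,3)@(3, 7): e=[22,80,-26] → ·
    (2,3)@(5, 7): e=[32,68,-24] → ·
  covered (11 px):
    · · · · · · █ · · ·
    · · · · █ █ █ · · ·
    · █ █ █ █ █ █ █ · ·
    · · · · · · · · · ·

Z-buffer (winner per pixel, '.' = empty):
  . . . . 0 0 2 0 0 .
  . . 0 0 2 2 2 0 0 .
  . 2 2 2 2 2 2 2 0 0
  . . . 1 1 1 . . . .

Final: 2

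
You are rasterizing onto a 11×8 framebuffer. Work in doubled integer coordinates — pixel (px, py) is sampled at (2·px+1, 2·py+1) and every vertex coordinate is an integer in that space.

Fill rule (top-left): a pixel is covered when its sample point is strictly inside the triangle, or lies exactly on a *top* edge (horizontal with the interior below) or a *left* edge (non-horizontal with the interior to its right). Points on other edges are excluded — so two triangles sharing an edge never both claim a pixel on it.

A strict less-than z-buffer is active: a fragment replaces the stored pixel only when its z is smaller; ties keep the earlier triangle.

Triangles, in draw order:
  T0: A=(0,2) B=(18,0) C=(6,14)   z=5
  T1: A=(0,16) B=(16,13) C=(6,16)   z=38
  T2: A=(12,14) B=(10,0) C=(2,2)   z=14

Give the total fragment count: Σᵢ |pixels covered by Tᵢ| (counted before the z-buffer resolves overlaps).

T0:
  2·area = 228
  edge (0, 2)→(18, 0): d=(18,-2) top-left  bias=+0
  edge (18, 0)→(6, 14): d=(-12,14) right/bottom  bias=-1
  edge (6, 14)→(0, 2): d=(-6,-12) top-left  bias=+0
    (4,0)@(9, 1): e=[0,114,114] → █  [on edge]
    (5,0)@(11, 1): e=[4,86,138] → █
    (6,0)@(13, 1): e=[8,58,162] → █
    (7,0)@(15, 1): e=[12,30,186] → █
    (8,0)@(17, 1): e=[16,2,210] → █
    (9,0)@(19, 1): e=[20,-26,234] → ·
    (0,1)@(1, 3): e=[20,202,6] → █
    (1,1)@(3, 3): e=[24,174,30] → █
    (2,1)@(5, 3): e=[28,146,54] → █
    (3,1)@(7, 3): e=[32,118,78] → █
    (8,1)@(17, 3): e=[52,-22,198] → ·
    (0,2)@(1, 5): e=[56,178,-6] → ·
  covered (29 px):
    · · · · █ █ █ █ █ · ·
    █ █ █ █ █ █ █ █ · · ·
    · █ █ █ █ █ █ · · · ·
    · █ █ █ █ █ · · · · ·
    · · █ █ █ · · · · · ·
    · · █ █ · · · · · · ·
    · · · · · · · · · · ·
    · · · · · · · · · · ·
T1:
  2·area = 18
  edge (0, 16)→(16, 13): d=(16,-3) top-left  bias=+0
  edge (16, 13)→(6, 16): d=(-10,3) right/bottom  bias=-1
  edge (6, 16)→(0, 16): d=(-6,0) right/bottom  bias=-1
    (3,7)@(7, 15): e=[5,7,6] → █
    (4,7)@(9, 15): e=[11,1,6] → █
    (5,7)@(11, 15): e=[17,-5,6] → ·
  covered (2 px):
    · · · · · · · · · · ·
    · · · · · · · · · · ·
    · · · · · · · · · · ·
    · · · · · · · · · · ·
    · · · · · · · · · · ·
    · · · · · · · · · · ·
    · · · · · · · · · · ·
    · · · █ █ · · · · · ·
T2:
  2·area = 116  (B↔C swapped to make it positive)
  edge (12, 14)→(2, 2): d=(-10,-12) top-left  bias=+0
  edge (2, 2)→(10, 0): d=(8,-2) top-left  bias=+0
  edge (10, 0)→(12, 14): d=(2,14) right/bottom  bias=-1
    (3,0)@(7, 1): e=[70,2,44] → █
    (4,0)@(9, 1): e=[94,6,16] → █
    (5,0)@(11, 1): e=[118,10,-12] → ·
    (1,1)@(3, 3): e=[2,10,104] → █
    (2,1)@(5, 3): e=[26,14,76] → █
    (5,1)@(11, 3): e=[98,26,-8] → ·
    (1,2)@(3, 5): e=[-18,26,108] → ·
    (2,2)@(5, 5): e=[6,30,80] → █
    (5,2)@(11, 5): e=[78,42,-4] → ·
    (2,3)@(5, 7): e=[-14,46,84] → ·
    (3,3)@(7, 7): e=[10,50,56] → █
    (5,3)@(11, 7): e=[58,58,0] → ·  [on edge]
  covered (14 px):
    · · · █ █ · · · · · ·
    · █ █ █ █ · · · · · ·
    · · █ █ █ · · · · · ·
    · · · █ █ · · · · · ·
    · · · · █ █ · · · · ·
    · · · · · █ · · · · ·
    · · · · · · · · · · ·
    · · · · · · · · · · ·

Final: 45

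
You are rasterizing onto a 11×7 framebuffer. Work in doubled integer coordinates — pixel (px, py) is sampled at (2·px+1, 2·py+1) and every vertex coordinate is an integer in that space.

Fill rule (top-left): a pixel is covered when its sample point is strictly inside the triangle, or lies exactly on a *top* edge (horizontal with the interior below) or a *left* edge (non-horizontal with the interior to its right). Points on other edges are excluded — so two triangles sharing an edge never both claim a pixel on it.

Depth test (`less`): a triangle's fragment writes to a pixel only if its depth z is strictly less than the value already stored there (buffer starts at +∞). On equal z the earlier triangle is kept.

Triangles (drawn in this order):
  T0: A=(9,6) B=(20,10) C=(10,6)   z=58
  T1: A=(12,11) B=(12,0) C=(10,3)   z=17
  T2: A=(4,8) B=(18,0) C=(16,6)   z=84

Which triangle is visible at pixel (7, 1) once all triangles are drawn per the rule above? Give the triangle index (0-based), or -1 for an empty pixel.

T0:
  2·area = 4  (B↔C swapped to make it positive)
  edge (9, 6)→(10, 6): d=(1,0) top-left  bias=+0
  edge (10, 6)→(20, 10): d=(10,4) right/bottom  bias=-1
  edge (20, 10)→(9, 6): d=(-11,-4) top-left  bias=+0
  covered (0 px):
    · · · · · · · · · · ·
    · · · · · · · · · · ·
    · · · · · · · · · · ·
    · · · · · · · · · · ·
    · · · · · · · · · · ·
    · · · · · · · · · · ·
    · · · · · · · · · · ·
T1:
  2·area = 22  (B↔C swapped to make it positive)
  edge (12, 11)→(10, 3): d=(-2,-8) top-left  bias=+0
  edge (10, 3)→(12, 0): d=(2,-3) top-left  bias=+0
  edge (12, 0)→(12, 11): d=(0,11) right/bottom  bias=-1
    (5,1)@(11, 3): e=[8,3,11] → #
    (6,1)@(13, 3): e=[24,9,-11] → ·
    (5,2)@(11, 5): e=[4,7,11] → #
    (6,2)@(13, 5): e=[20,13,-11] → ·
    (5,3)@(11, 7): e=[0,11,11] → #  [on edge]
    (6,3)@(13, 7): e=[16,17,-11] → ·
    (5,4)@(11, 9): e=[-4,15,11] → ·
  covered (3 px):
    · · · · · · · · · · ·
    · · · · · # · · · · ·
    · · · · · # · · · · ·
    · · · · · # · · · · ·
    · · · · · · · · · · ·
    · · · · · · · · · · ·
    · · · · · · · · · · ·
T2:
  2·area = 68
  edge (4, 8)→(18, 0): d=(14,-8) top-left  bias=+0
  edge (18, 0)→(16, 6): d=(-2,6) right/bottom  bias=-1
  edge (16, 6)→(4, 8): d=(-12,2) right/bottom  bias=-1
    (8,0)@(17, 1): e=[6,4,58] → #
    (9,0)@(19, 1): e=[22,-8,54] → ·
    (6,1)@(13, 3): e=[2,24,42] → #
    (7,1)@(15, 3): e=[18,12,38] → #
    (8,1)@(17, 3): e=[34,0,34] → ·  [on edge]
    (5,2)@(11, 5): e=[14,32,22] → #
    (8,2)@(17, 5): e=[62,-4,10] → ·
    (3,3)@(7, 7): e=[10,52,6] → #
    (4,3)@(9, 7): e=[26,40,2] → #
    (5,3)@(11, 7): e=[42,28,-2] → ·
    (6,3)@(13, 7): e=[58,16,-6] → ·
    (7,3)@(15, 7): e=[74,4,-10] → ·
    (7,4)@(15, 9): e=[102,0,-34] → ·  [on edge]
  covered (8 px):
    · · · · · · · · # · ·
    · · · · · · # # · · ·
    · · · · · # # # · · ·
    · · · # # · · · · · ·
    · · · · · · · · · · ·
    · · · · · · · · · · ·
    · · · · · · · · · · ·

Z-buffer (winner per pixel, '.' = empty):
  . . . . . . . . 2 . .
  . . . . . 1 2 2 . . .
  . . . . . 1 2 2 . . .
  . . . 2 2 1 . . . . .
  . . . . . . . . . . .
  . . . . . . . . . . .
  . . . . . . . . . . .

Final: 2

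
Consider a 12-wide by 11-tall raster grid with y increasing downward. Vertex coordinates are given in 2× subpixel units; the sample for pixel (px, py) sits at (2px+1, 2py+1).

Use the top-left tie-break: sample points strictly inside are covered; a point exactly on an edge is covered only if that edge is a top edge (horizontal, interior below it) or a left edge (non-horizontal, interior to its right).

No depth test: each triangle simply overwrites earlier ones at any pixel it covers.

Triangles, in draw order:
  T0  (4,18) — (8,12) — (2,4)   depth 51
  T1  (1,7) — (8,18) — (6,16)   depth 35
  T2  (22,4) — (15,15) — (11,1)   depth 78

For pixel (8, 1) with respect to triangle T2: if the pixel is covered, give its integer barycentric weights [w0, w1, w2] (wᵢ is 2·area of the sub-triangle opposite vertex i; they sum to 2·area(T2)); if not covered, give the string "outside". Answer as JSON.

T0:
  2·area = 68  (B↔C swapped to make it positive)
  edge (4, 18)→(2, 4): d=(-2,-14) top-left  bias=+0
  edge (2, 4)→(8, 12): d=(6,8) right/bottom  bias=-1
  edge (8, 12)→(4, 18): d=(-4,6) right/bottom  bias=-1
    (1,3)@(3, 7): e=[8,10,50] → X
    (2,3)@(5, 7): e=[36,-6,38] → .
    (1,4)@(3, 9): e=[4,22,42] → X
    (2,4)@(5, 9): e=[32,6,30] → X
    (3,4)@(7, 9): e=[60,-10,18] → .
    (1,5)@(3, 11): e=[0,34,34] → X  [on edge]
    (3,5)@(7, 11): e=[56,2,10] → X
    (4,5)@(9, 11): e=[84,-14,-2] → .
    (1,6)@(3, 13): e=[-4,46,26] → .
    (2,6)@(5, 13): e=[24,30,14] → X
    (4,6)@(9, 13): e=[80,-2,-10] → .
    (2,7)@(5, 15): e=[20,42,6] → X
  covered (9 px):
    . . . . . . . . . . . .
    . . . . . . . . . . . .
    . . . . . . . . . . . .
    . X . . . . . . . . . .
    . X X . . . . . . . . .
    . X X X . . . . . . . .
    . . X X . . . . . . . .
    . . X . . . . . . . . .
    . . . . . . . . . . . .
    . . . . . . . . . . . .
    . . . . . . . . . . . .
T1:
  2·area = 8
  edge (1, 7)→(8, 18): d=(7,11) right/bottom  bias=-1
  edge (8, 18)→(6, 16): d=(-2,-2) top-left  bias=+0
  edge (6, 16)→(1, 7): d=(-5,-9) top-left  bias=+0
    (0,3)@(1, 7): e=[0,8,0] → .  [on edge]
    (0,5)@(1, 11): e=[28,0,-20] → .  [on edge]
    (1,6)@(3, 13): e=[20,0,-12] → .  [on edge]
    (2,7)@(5, 15): e=[12,0,-4] → .  [on edge]
    (3,8)@(7, 17): e=[4,0,4] → X  [on edge]
    (4,8)@(9, 17): e=[-18,4,22] → .
    (3,9)@(7, 19): e=[18,-4,-6] → .
    (4,9)@(9, 19): e=[-4,0,12] → .  [on edge]
    (5,10)@(11, 21): e=[-12,0,20] → .  [on edge]
  covered (1 px):
    . . . . . . . . . . . .
    . . . . . . . . . . . .
    . . . . . . . . . . . .
    . . . . . . . . . . . .
    . . . . . . . . . . . .
    . . . . . . . . . . . .
    . . . . . . . . . . . .
    . . . . . . . . . . . .
    . . . X . . . . . . . .
    . . . . . . . . . . . .
    . . . . . . . . . . . .
T2:
  2·area = 142
  edge (22, 4)→(15, 15): d=(-7,11) right/bottom  bias=-1
  edge (15, 15)→(11, 1): d=(-4,-14) top-left  bias=+0
  edge (11, 1)→(22, 4): d=(11,3) right/bottom  bias=-1
    (5,0)@(11, 1): e=[142,0,0] → .  [on edge]
    (6,1)@(13, 3): e=[106,20,16] → X
    (7,1)@(15, 3): e=[84,48,10] → X
    (8,1)@(17, 3): e=[62,76,4] → X
    (9,1)@(19, 3): e=[40,104,-2] → .
    (6,2)@(13, 5): e=[92,12,38] → X
    (9,2)@(19, 5): e=[26,96,20] → X
    (10,2)@(21, 5): e=[4,124,14] → X
    (11,2)@(23, 5): e=[-18,152,8] → .
    (6,3)@(13, 7): e=[78,4,60] → X
    (10,3)@(21, 7): e=[-10,116,36] → .
    (6,4)@(13, 9): e=[64,-4,82] → .
    (7,7)@(15, 15): e=[0,0,142] → .  [on edge]
  covered (17 px):
    . . . . . . . . . . . .
    . . . . . . X X X . . .
    . . . . . . X X X X X .
    . . . . . . X X X X . .
    . . . . . . . X X . . .
    . . . . . . . X X . . .
    . . . . . . . X . . . .
    . . . . . . . . . . . .
    . . . . . . . . . . . .
    . . . . . . . . . . . .
    . . . . . . . . . . . .

Result: [76,4,62]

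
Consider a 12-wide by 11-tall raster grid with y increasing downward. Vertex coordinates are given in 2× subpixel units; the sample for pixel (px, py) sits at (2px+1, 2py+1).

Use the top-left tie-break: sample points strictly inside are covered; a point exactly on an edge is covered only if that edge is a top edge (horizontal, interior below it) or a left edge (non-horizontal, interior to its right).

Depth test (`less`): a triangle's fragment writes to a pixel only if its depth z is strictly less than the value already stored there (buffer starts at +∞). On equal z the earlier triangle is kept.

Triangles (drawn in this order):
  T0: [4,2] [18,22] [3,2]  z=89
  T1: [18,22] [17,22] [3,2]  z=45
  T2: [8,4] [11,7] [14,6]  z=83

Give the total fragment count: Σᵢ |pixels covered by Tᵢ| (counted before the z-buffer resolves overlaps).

T0:
  2·area = 20
  edge (4, 2)→(18, 22): d=(14,20) right/bottom  bias=-1
  edge (18, 22)→(3, 2): d=(-15,-20) top-left  bias=+0
  edge (3, 2)→(4, 2): d=(1,0) top-left  bias=+0
    (3,3)@(7, 7): e=[10,5,5] → X
    (4,3)@(9, 7): e=[-30,45,5] → .
    (3,4)@(7, 9): e=[38,-25,7] → .
    (6,7)@(13, 15): e=[2,5,13] → X
    (7,7)@(15, 15): e=[-38,45,13] → .
    (6,8)@(13, 17): e=[30,-25,15] → .
  covered (2 px):
    . . . . . . . . . . . .
    . . . . . . . . . . . .
    . . . . . . . . . . . .
    . . . X . . . . . . . .
    . . . . . . . . . . . .
    . . . . . . . . . . . .
    . . . . . . . . . . . .
    . . . . . . X . . . . .
    . . . . . . . . . . . .
    . . . . . . . . . . . .
    . . . . . . . . . . . .
T1:
  2·area = 20
  edge (18, 22)→(17, 22): d=(-1,0) right/bottom  bias=-1
  edge (17, 22)→(3, 2): d=(-14,-20) top-left  bias=+0
  edge (3, 2)→(18, 22): d=(15,20) right/bottom  bias=-1
    (5,6)@(11, 13): e=[9,6,5] → X
    (6,6)@(13, 13): e=[9,46,-35] → .
    (5,7)@(11, 15): e=[7,-22,35] → .
    (7,9)@(15, 19): e=[3,2,15] → X
    (8,9)@(17, 19): e=[3,42,-25] → .
    (7,10)@(15, 21): e=[1,-26,45] → .
    (8,10)@(17, 21): e=[1,14,5] → X
    (9,10)@(19, 21): e=[1,54,-35] → .
  covered (3 px):
    . . . . . . . . . . . .
    . . . . . . . . . . . .
    . . . . . . . . . . . .
    . . . . . . . . . . . .
    . . . . . . . . . . . .
    . . . . . . . . . . . .
    . . . . . X . . . . . .
    . . . . . . . . . . . .
    . . . . . . . . . . . .
    . . . . . . . X . . . .
    . . . . . . . . X . . .
T2:
  2·area = 12  (B↔C swapped to make it positive)
  edge (8, 4)→(14, 6): d=(6,2) right/bottom  bias=-1
  edge (14, 6)→(11, 7): d=(-3,1) right/bottom  bias=-1
  edge (11, 7)→(8, 4): d=(-3,-3) top-left  bias=+0
    (2,0)@(5, 1): e=[-12,24,0] → .  [on edge]
    (2,1)@(5, 3): e=[0,18,-6] → .  [on edge]
    (3,1)@(7, 3): e=[-4,16,0] → .  [on edge]
    (11,1)@(23, 3): e=[-36,0,48] → .  [on edge]
    (4,2)@(9, 5): e=[4,8,0] → X  [on edge]
    (5,2)@(11, 5): e=[0,6,6] → .  [on edge]
    (8,2)@(17, 5): e=[-12,0,24] → .  [on edge]
    (4,3)@(9, 7): e=[16,2,-6] → .
    (5,3)@(11, 7): e=[12,0,0] → .  [on edge]
    (8,3)@(17, 7): e=[0,-6,18] → .  [on edge]
    (2,4)@(5, 9): e=[36,0,-24] → .  [on edge]
    (6,4)@(13, 9): e=[20,-8,0] → .  [on edge]
    (11,4)@(23, 9): e=[0,-18,30] → .  [on edge]
    (7,5)@(15, 11): e=[28,-16,0] → .  [on edge]
    (8,6)@(17, 13): e=[36,-24,0] → .  [on edge]
    (9,7)@(19, 15): e=[44,-32,0] → .  [on edge]
    (10,8)@(21, 17): e=[52,-40,0] → .  [on edge]
    (11,9)@(23, 19): e=[60,-48,0] → .  [on edge]
  covered (1 px):
    . . . . . . . . . . . .
    . . . . . . . . . . . .
    . . . . X . . . . . . .
    . . . . . . . . . . . .
    . . . . . . . . . . . .
    . . . . . . . . . . . .
    . . . . . . . . . . . .
    . . . . . . . . . . . .
    . . . . . . . . . . . .
    . . . . . . . . . . . .
    . . . . . . . . . . . .

Answer: 6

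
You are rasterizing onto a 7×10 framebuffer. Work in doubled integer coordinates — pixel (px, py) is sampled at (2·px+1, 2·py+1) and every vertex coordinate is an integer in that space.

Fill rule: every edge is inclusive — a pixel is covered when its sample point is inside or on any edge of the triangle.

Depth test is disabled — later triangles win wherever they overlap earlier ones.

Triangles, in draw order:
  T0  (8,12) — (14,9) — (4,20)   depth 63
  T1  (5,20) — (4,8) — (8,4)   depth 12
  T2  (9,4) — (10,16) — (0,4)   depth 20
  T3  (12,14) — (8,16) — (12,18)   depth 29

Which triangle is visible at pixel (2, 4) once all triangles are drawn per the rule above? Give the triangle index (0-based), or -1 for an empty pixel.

T0:
  2·area = 36
  edge (8, 12)→(14, 9): d=(6,-3) inclusive
  edge (14, 9)→(4, 20): d=(-10,11) inclusive
  edge (4, 20)→(8, 12): d=(4,-8) inclusive
    (5,5)@(11, 11): e=[3,13,20] → █
    (6,5)@(13, 11): e=[9,-9,36] → ·
    (4,6)@(9, 13): e=[9,15,12] → █
    (5,6)@(11, 13): e=[15,-7,28] → ·
    (3,7)@(7, 15): e=[15,17,4] → █
    (4,7)@(9, 15): e=[21,-5,20] → ·
    (3,8)@(7, 17): e=[27,-3,12] → ·
  covered (3 px):
    · · · · · · ·
    · · · · · · ·
    · · · · · · ·
    · · · · · · ·
    · · · · · · ·
    · · · · · █ ·
    · · · · █ · ·
    · · · █ · · ·
    · · · · · · ·
    · · · · · · ·
T1:
  2·area = 52
  edge (5, 20)→(4, 8): d=(-1,-12) inclusive
  edge (4, 8)→(8, 4): d=(4,-4) inclusive
  edge (8, 4)→(5, 20): d=(-3,16) inclusive
    (5,0)@(11, 1): e=[91,0,-39] → ·  [on edge]
    (4,1)@(9, 3): e=[65,0,-13] → ·  [on edge]
    (3,2)@(7, 5): e=[39,0,13] → █  [on edge]
    (4,2)@(9, 5): e=[63,8,-19] → ·
    (2,3)@(5, 7): e=[13,0,39] → █  [on edge]
    (4,3)@(9, 7): e=[61,16,-25] → ·
    (1,4)@(3, 9): e=[-13,0,65] → ·  [on edge]
    (2,4)@(5, 9): e=[11,8,33] → █
    (4,4)@(9, 9): e=[59,24,-31] → ·
    (0,5)@(1, 11): e=[-39,0,91] → ·  [on edge]
    (2,5)@(5, 11): e=[9,16,27] → █
    (3,5)@(7, 11): e=[33,24,-5] → ·
  covered (10 px):
    · · · · · · ·
    · · · · · · ·
    · · · █ · · ·
    · · █ █ · · ·
    · · █ █ · · ·
    · · █ · · · ·
    · · █ · · · ·
    · · █ · · · ·
    · · █ · · · ·
    · · █ · · · ·
T2:
  2·area = 108
  edge (9, 4)→(10, 16): d=(1,12) inclusive
  edge (10, 16)→(0, 4): d=(-10,-12) inclusive
  edge (0, 4)→(9, 4): d=(9,0) inclusive
    (0,2)@(1, 5): e=[97,2,9] → █
    (1,2)@(3, 5): e=[73,26,9] → █
    (2,2)@(5, 5): e=[49,50,9] → █
    (3,2)@(7, 5): e=[25,74,9] → █
    (4,2)@(9, 5): e=[1,98,9] → █
    (5,2)@(11, 5): e=[-23,122,9] → ·
    (0,3)@(1, 7): e=[99,-18,27] → ·
    (1,3)@(3, 7): e=[75,6,27] → █
    (5,3)@(11, 7): e=[-21,102,27] → ·
    (1,4)@(3, 9): e=[77,-14,45] → ·
    (2,4)@(5, 9): e=[53,10,45] → █
    (5,4)@(11, 9): e=[-19,82,45] → ·
  covered (15 px):
    · · · · · · ·
    · · · · · · ·
    █ █ █ █ █ · ·
    · █ █ █ █ · ·
    · · █ █ █ · ·
    · · · █ █ · ·
    · · · · █ · ·
    · · · · · · ·
    · · · · · · ·
    · · · · · · ·
T3:
  2·area = 16  (B↔C swapped to make it positive)
  edge (12, 14)→(12, 18): d=(0,4) inclusive
  edge (12, 18)→(8, 16): d=(-4,-2) inclusive
  edge (8, 16)→(12, 14): d=(4,-2) inclusive
    (5,7)@(11, 15): e=[4,10,2] → █
    (6,7)@(13, 15): e=[-4,14,6] → ·
    (5,8)@(11, 17): e=[4,2,10] → █
    (6,8)@(13, 17): e=[-4,6,14] → ·
    (5,9)@(11, 19): e=[4,-6,18] → ·
  covered (2 px):
    · · · · · · ·
    · · · · · · ·
    · · · · · · ·
    · · · · · · ·
    · · · · · · ·
    · · · · · · ·
    · · · · · · ·
    · · · · · █ ·
    · · · · · █ ·
    · · · · · · ·

Z-buffer (winner per pixel, '.' = empty):
  . . . . . . .
  . . . . . . .
  2 2 2 2 2 . .
  . 2 2 2 2 . .
  . . 2 2 2 . .
  . . 1 2 2 0 .
  . . 1 . 2 . .
  . . 1 0 . 3 .
  . . 1 . . 3 .
  . . 1 . . . .

Result: 2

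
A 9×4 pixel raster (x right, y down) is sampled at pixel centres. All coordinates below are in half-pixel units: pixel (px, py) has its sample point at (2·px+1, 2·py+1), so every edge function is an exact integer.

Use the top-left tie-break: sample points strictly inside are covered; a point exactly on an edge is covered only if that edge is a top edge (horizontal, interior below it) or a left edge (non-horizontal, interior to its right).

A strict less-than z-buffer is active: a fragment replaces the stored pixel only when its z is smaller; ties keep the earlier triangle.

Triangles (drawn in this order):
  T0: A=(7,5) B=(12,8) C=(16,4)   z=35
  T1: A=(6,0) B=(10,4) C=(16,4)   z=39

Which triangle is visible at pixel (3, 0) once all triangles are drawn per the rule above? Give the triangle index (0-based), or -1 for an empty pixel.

T0:
  2·area = 32  (B↔C swapped to make it positive)
  edge (7, 5)→(16, 4): d=(9,-1) top-left  bias=+0
  edge (16, 4)→(12, 8): d=(-4,4) right/bottom  bias=-1
  edge (12, 8)→(7, 5): d=(-5,-3) top-left  bias=+0
    (8,1)@(17, 3): e=[-8,0,40] → ·  [on edge]
    (3,2)@(7, 5): e=[0,32,0] → #  [on edge]
    (4,2)@(9, 5): e=[2,24,6] → #
    (5,2)@(11, 5): e=[4,16,12] → #
    (6,2)@(13, 5): e=[6,8,18] → #
    (7,2)@(15, 5): e=[8,0,24] → ·  [on edge]
    (3,3)@(7, 7): e=[18,24,-10] → ·
    (4,3)@(9, 7): e=[20,16,-4] → ·
    (5,3)@(11, 7): e=[22,8,2] → #
    (6,3)@(13, 7): e=[24,0,8] → ·  [on edge]
  covered (5 px):
    · · · · · · · · ·
    · · · · · · · · ·
    · · · # # # # · ·
    · · · · · # · · ·
T1:
  2·area = 24  (B↔C swapped to make it positive)
  edge (6, 0)→(16, 4): d=(10,4) right/bottom  bias=-1
  edge (16, 4)→(10, 4): d=(-6,0) right/bottom  bias=-1
  edge (10, 4)→(6, 0): d=(-4,-4) top-left  bias=+0
    (3,0)@(7, 1): e=[6,18,0] → #  [on edge]
    (4,0)@(9, 1): e=[-2,18,8] → ·
    (3,1)@(7, 3): e=[26,6,-8] → ·
    (4,1)@(9, 3): e=[18,6,0] → #  [on edge]
    (5,1)@(11, 3): e=[10,6,8] → #
    (6,1)@(13, 3): e=[2,6,16] → #
    (7,1)@(15, 3): e=[-6,6,24] → ·
    (4,2)@(9, 5): e=[38,-6,-8] → ·
    (5,2)@(11, 5): e=[30,-6,0] → ·  [on edge]
    (6,2)@(13, 5): e=[22,-6,8] → ·
    (6,3)@(13, 7): e=[42,-18,0] → ·  [on edge]
  covered (4 px):
    · · · # · · · · ·
    · · · · # # # · ·
    · · · · · · · · ·
    · · · · · · · · ·

Z-buffer (winner per pixel, '.' = empty):
  . . . 1 . . . . .
  . . . . 1 1 1 . .
  . . . 0 0 0 0 . .
  . . . . . 0 . . .

Result: 1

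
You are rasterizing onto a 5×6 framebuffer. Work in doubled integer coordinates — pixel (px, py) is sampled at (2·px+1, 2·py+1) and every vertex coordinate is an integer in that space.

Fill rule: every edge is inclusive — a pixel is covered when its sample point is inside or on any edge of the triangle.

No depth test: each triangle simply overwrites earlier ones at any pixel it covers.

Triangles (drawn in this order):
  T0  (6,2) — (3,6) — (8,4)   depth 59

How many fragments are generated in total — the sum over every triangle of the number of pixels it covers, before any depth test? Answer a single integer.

T0:
  2·area = 14  (B↔C swapped to make it positive)
  edge (6, 2)→(8, 4): d=(2,2) inclusive
  edge (8, 4)→(3, 6): d=(-5,2) inclusive
  edge (3, 6)→(6, 2): d=(3,-4) inclusive
    (2,0)@(5, 1): e=[0,21,-7] → ·  [on edge]
    (3,1)@(7, 3): e=[0,7,7] → █  [on edge]
    (4,1)@(9, 3): e=[-4,3,15] → ·
    (2,2)@(5, 5): e=[8,1,5] → █
    (3,2)@(7, 5): e=[4,-3,13] → ·
    (4,2)@(9, 5): e=[0,-7,21] → ·  [on edge]
    (2,3)@(5, 7): e=[12,-9,11] → ·
  covered (2 px):
    · · · · ·
    · · · █ ·
    · · █ · ·
    · · · · ·
    · · · · ·
    · · · · ·

Result: 2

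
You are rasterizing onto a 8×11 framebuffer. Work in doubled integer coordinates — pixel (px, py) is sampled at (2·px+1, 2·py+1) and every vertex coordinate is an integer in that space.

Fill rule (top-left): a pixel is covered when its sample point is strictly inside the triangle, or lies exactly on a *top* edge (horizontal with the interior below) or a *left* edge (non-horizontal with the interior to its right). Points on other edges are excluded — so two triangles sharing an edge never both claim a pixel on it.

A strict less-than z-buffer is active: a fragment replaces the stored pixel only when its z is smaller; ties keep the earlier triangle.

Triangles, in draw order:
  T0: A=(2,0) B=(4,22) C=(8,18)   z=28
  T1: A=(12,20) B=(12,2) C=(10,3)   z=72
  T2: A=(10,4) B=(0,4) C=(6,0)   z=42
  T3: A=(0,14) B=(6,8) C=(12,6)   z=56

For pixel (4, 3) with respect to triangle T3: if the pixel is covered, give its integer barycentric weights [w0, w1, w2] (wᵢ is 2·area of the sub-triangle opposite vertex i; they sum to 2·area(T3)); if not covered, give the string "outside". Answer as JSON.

T0:
  2·area = 96  (B↔C swapped to make it positive)
  edge (2, 0)→(8, 18): d=(6,18) right/bottom  bias=-1
  edge (8, 18)→(4, 22): d=(-4,4) right/bottom  bias=-1
  edge (4, 22)→(2, 0): d=(-2,-22) top-left  bias=+0
    (1,1)@(3, 3): e=[0,80,16] → ·  [on edge]
    (1,2)@(3, 5): e=[12,72,12] → █
    (2,2)@(5, 5): e=[-24,64,56] → ·
    (1,3)@(3, 7): e=[24,64,8] → █
    (2,3)@(5, 7): e=[-12,56,52] → ·
    (1,4)@(3, 9): e=[36,56,4] → █
    (2,4)@(5, 9): e=[0,48,48] → ·  [on edge]
    (1,5)@(3, 11): e=[48,48,0] → █  [on edge]
    (2,5)@(5, 11): e=[12,40,44] → █
    (3,5)@(7, 11): e=[-24,32,88] → ·
    (7,5)@(15, 11): e=[-168,0,264] → ·  [on edge]
    (1,6)@(3, 13): e=[60,40,-4] → ·
    (6,6)@(13, 13): e=[-120,0,216] → ·  [on edge]
    (3,7)@(7, 15): e=[0,16,80] → ·  [on edge]
    (5,7)@(11, 15): e=[-72,0,168] → ·  [on edge]
    (4,8)@(9, 17): e=[-24,0,120] → ·  [on edge]
    (3,9)@(7, 19): e=[24,0,72] → ·  [on edge]
    (2,10)@(5, 21): e=[72,0,24] → ·  [on edge]
    (4,10)@(9, 21): e=[0,-16,112] → ·  [on edge]
  covered (10 px):
    · · · · · · · ·
    · · · · · · · ·
    · █ · · · · · ·
    · █ · · · · · ·
    · █ · · · · · ·
    · █ █ · · · · ·
    · · █ · · · · ·
    · · █ · · · · ·
    · · █ █ · · · ·
    · · █ · · · · ·
    · · · · · · · ·
T1:
  2·area = 36  (B↔C swapped to make it positive)
  edge (12, 20)→(10, 3): d=(-2,-17) top-left  bias=+0
  edge (10, 3)→(12, 2): d=(2,-1) top-left  bias=+0
  edge (12, 2)→(12, 20): d=(0,18) right/bottom  bias=-1
    (5,1)@(11, 3): e=[17,1,18] → █
    (6,1)@(13, 3): e=[51,3,-18] → ·
    (5,2)@(11, 5): e=[13,5,18] → █
    (6,2)@(13, 5): e=[47,7,-18] → ·
    (5,3)@(11, 7): e=[9,9,18] → █
    (6,3)@(13, 7): e=[43,11,-18] → ·
    (5,4)@(11, 9): e=[5,13,18] → █
    (6,4)@(13, 9): e=[39,15,-18] → ·
    (5,5)@(11, 11): e=[1,17,18] → █
    (6,5)@(13, 11): e=[35,19,-18] → ·
    (5,6)@(11, 13): e=[-3,21,18] → ·
  covered (5 px):
    · · · · · · · ·
    · · · · · █ · ·
    · · · · · █ · ·
    · · · · · █ · ·
    · · · · · █ · ·
    · · · · · █ · ·
    · · · · · · · ·
    · · · · · · · ·
    · · · · · · · ·
    · · · · · · · ·
    · · · · · · · ·
T2:
  2·area = 40
  edge (10, 4)→(0, 4): d=(-10,0) right/bottom  bias=-1
  edge (0, 4)→(6, 0): d=(6,-4) top-left  bias=+0
  edge (6, 0)→(10, 4): d=(4,4) right/bottom  bias=-1
    (2,0)@(5, 1): e=[30,2,8] → █
    (3,0)@(7, 1): e=[30,10,0] → ·  [on edge]
    (1,1)@(3, 3): e=[10,6,24] → █
    (3,1)@(7, 3): e=[10,22,8] → █
    (4,1)@(9, 3): e=[10,30,0] → ·  [on edge]
    (1,2)@(3, 5): e=[-10,18,32] → ·
    (2,2)@(5, 5): e=[-10,26,24] → ·
    (3,2)@(7, 5): e=[-10,34,16] → ·
    (5,2)@(11, 5): e=[-10,50,0] → ·  [on edge]
    (6,3)@(13, 7): e=[-30,70,0] → ·  [on edge]
    (7,4)@(15, 9): e=[-50,90,0] → ·  [on edge]
  covered (4 px):
    · · █ · · · · ·
    · █ █ █ · · · ·
    · · · · · · · ·
    · · · · · · · ·
    · · · · · · · ·
    · · · · · · · ·
    · · · · · · · ·
    · · · · · · · ·
    · · · · · · · ·
    · · · · · · · ·
    · · · · · · · ·
T3:
  2·area = 24
  edge (0, 14)→(6, 8): d=(6,-6) top-left  bias=+0
  edge (6, 8)→(12, 6): d=(6,-2) top-left  bias=+0
  edge (12, 6)→(0, 14): d=(-12,8) right/bottom  bias=-1
    (6,0)@(13, 1): e=[0,-28,52] → ·  [on edge]
    (5,1)@(11, 3): e=[0,-20,44] → ·  [on edge]
    (4,2)@(9, 5): e=[0,-12,36] → ·  [on edge]
    (7,2)@(15, 5): e=[36,0,-12] → ·  [on edge]
    (3,3)@(7, 7): e=[0,-4,28] → ·  [on edge]
    (4,3)@(9, 7): e=[12,0,12] → █  [on edge]
    (5,3)@(11, 7): e=[24,4,-4] → ·
    (1,4)@(3, 9): e=[-12,0,36] → ·  [on edge]
    (2,4)@(5, 9): e=[0,4,20] → █  [on edge]
    (3,4)@(7, 9): e=[12,8,4] → █
    (4,4)@(9, 9): e=[24,12,-12] → ·
    (1,5)@(3, 11): e=[0,12,12] → █  [on edge]
    (0,6)@(1, 13): e=[0,20,4] → █  [on edge]
  covered (5 px):
    · · · · · · · ·
    · · · · · · · ·
    · · · · · · · ·
    · · · · █ · · ·
    · · █ █ · · · ·
    · █ · · · · · ·
    █ · · · · · · ·
    · · · · · · · ·
    · · · · · · · ·
    · · · · · · · ·
    · · · · · · · ·

Answer: [0,12,12]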